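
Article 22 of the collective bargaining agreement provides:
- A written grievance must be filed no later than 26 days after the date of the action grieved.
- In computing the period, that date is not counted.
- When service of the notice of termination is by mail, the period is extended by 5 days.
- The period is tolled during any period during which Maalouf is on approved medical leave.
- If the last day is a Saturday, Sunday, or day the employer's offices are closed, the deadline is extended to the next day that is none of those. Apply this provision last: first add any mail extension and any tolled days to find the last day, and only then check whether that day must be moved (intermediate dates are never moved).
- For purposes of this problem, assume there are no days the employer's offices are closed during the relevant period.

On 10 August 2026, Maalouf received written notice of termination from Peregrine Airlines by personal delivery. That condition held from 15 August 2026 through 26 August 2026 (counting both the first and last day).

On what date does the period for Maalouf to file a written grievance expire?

26 days after 10 August 2026 is September 5, 2026.
Service was not by mail, so no mail extension applies.
From August 15, 2026 through August 26, 2026 inclusive is 12 days; tolling adds 12 days: September 5, 2026 + 12 days = September 17, 2026.
September 17, 2026 is a Thursday and not a day the employer's offices are closed, so no extension applies.

September 17, 2026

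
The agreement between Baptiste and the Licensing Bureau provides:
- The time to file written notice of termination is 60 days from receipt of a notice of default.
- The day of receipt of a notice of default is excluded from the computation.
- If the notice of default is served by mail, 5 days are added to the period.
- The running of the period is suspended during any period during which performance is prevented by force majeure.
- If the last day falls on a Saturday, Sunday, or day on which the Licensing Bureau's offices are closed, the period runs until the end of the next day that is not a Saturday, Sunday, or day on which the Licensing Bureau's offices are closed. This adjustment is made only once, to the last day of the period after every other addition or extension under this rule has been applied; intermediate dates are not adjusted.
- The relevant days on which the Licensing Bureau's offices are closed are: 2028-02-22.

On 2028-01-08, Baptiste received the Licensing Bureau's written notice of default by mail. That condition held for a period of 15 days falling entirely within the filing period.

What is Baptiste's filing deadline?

60 days after 2028-01-08 is March 8, 2028.
Service was by mail, adding 5 days: March 8, 2028 + 5 days = March 13, 2028.
Tolling adds 15 days: March 13, 2028 + 15 days = March 28, 2028.
March 28, 2028 is a Tuesday and not a day on which the Licensing Bureau's offices are closed, so no extension applies.

March 28, 2028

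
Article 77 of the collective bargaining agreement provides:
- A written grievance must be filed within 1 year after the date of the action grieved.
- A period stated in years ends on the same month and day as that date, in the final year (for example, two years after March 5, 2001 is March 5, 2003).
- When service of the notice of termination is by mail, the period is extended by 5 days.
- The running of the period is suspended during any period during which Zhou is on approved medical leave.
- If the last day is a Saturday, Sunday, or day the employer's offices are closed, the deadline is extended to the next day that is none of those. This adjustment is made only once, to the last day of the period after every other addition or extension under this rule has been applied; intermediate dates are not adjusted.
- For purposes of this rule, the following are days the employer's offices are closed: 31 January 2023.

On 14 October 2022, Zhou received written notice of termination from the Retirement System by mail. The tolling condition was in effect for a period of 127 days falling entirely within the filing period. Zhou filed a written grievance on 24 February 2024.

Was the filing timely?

No

1 year after 14 October 2022 is October 14, 2023.
Service was by mail, adding 5 days: October 14, 2023 + 5 days = October 19, 2023.
Tolling adds 127 days: October 19, 2023 + 127 days = February 23, 2024.
February 23, 2024 is a Friday and not a day the employer's offices are closed, so no extension applies.
The deadline is February 23, 2024; the filing on February 24, 2024 is after that date.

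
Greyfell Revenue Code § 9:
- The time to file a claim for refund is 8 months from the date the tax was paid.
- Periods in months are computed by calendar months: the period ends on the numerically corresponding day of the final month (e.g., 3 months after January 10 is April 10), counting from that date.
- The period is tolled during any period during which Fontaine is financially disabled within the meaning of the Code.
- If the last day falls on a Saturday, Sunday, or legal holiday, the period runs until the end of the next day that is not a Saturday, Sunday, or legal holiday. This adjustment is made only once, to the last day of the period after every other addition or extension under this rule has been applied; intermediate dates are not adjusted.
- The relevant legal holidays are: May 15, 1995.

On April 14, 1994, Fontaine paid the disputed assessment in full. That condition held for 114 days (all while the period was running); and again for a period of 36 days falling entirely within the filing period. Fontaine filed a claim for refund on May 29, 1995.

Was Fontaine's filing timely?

8 months after April 14, 1994 is December 14, 1994.
Tolling adds 114 days: December 14, 1994 + 114 days = April 7, 1995.
Tolling adds 36 days: April 7, 1995 + 36 days = May 13, 1995.
May 13, 1995 is Saturday; May 14, 1995 is Sunday; May 15, 1995 is a listed holiday. The next qualifying day is May 16, 1995.
The deadline is May 16, 1995; the filing on May 29, 1995 is after that date.

No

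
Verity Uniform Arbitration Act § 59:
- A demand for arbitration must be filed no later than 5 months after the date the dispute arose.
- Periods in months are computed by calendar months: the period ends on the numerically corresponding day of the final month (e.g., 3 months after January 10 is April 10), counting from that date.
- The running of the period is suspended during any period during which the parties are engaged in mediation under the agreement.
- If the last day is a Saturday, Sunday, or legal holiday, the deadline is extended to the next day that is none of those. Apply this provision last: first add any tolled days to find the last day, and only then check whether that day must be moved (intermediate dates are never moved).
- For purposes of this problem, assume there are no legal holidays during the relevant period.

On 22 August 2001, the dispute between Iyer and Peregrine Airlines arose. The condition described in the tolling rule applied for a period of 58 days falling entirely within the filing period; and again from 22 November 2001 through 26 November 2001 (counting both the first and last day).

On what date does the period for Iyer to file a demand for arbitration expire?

5 months after 22 August 2001 is January 22, 2002.
Tolling adds 58 days: January 22, 2002 + 58 days = March 21, 2002.
From November 22, 2001 through November 26, 2001 inclusive is 5 days; tolling adds 5 days: March 21, 2002 + 5 days = March 26, 2002.
March 26, 2002 is a Tuesday and not a legal holiday, so no extension applies.

March 26, 2002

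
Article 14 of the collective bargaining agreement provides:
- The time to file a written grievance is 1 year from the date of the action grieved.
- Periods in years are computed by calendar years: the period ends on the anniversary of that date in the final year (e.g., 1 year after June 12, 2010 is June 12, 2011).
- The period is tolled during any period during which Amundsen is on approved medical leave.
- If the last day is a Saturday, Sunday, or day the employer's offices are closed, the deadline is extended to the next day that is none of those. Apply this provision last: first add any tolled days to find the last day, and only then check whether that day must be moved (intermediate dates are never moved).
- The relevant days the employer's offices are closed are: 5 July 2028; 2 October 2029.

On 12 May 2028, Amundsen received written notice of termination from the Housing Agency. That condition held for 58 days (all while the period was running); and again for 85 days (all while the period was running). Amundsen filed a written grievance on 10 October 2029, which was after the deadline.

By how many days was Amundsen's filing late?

7 days

1 year after 12 May 2028 is May 12, 2029.
Tolling adds 58 days: May 12, 2029 + 58 days = July 9, 2029.
Tolling adds 85 days: July 9, 2029 + 85 days = October 2, 2029.
October 2, 2029 is a listed holiday. The next qualifying day is October 3, 2029.
The deadline is October 3, 2029; from October 3, 2029 to October 10, 2029 is 7 days.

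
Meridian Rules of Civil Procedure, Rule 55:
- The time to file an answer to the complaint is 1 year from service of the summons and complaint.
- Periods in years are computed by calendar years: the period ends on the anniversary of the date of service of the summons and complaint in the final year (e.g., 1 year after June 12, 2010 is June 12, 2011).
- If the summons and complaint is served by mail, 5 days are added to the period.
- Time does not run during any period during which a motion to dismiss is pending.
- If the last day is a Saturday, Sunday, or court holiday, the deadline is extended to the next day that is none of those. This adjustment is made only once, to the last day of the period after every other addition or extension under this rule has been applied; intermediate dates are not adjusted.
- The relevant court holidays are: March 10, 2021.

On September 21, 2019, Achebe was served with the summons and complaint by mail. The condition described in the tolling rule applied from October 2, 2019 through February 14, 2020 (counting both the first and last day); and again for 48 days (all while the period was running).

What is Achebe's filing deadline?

1 year after September 21, 2019 is September 21, 2020.
Service was by mail, adding 5 days: September 21, 2020 + 5 days = September 26, 2020.
From October 2, 2019 through February 14, 2020 inclusive is 136 days; tolling adds 136 days: September 26, 2020 + 136 days = February 9, 2021.
Tolling adds 48 days: February 9, 2021 + 48 days = March 29, 2021.
March 29, 2021 is a Monday and not a court holiday, so no extension applies.

March 29, 2021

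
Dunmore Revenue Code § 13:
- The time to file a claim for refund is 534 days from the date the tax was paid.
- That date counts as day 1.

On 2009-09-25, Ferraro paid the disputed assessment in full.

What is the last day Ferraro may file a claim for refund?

March 12, 2011

Counting 2009-09-25 as day 1, day 534 is March 12, 2011.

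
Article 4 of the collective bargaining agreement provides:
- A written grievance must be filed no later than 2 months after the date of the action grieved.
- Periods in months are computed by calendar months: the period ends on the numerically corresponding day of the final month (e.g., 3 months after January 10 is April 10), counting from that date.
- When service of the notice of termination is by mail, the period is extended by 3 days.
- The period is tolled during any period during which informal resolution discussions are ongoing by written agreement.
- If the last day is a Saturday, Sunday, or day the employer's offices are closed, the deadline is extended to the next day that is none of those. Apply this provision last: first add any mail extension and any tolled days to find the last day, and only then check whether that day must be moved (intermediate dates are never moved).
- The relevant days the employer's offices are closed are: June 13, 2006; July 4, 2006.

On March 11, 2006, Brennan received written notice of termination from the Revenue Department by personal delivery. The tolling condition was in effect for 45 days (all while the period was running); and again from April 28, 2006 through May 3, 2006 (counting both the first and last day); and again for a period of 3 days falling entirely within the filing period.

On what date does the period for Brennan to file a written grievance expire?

2 months after March 11, 2006 is May 11, 2006.
Service was not by mail, so no mail extension applies.
Tolling adds 45 days: May 11, 2006 + 45 days = June 25, 2006.
From April 28, 2006 through May 3, 2006 inclusive is 6 days; tolling adds 6 days: June 25, 2006 + 6 days = July 1, 2006.
Tolling adds 3 days: July 1, 2006 + 3 days = July 4, 2006.
July 4, 2006 is a listed holiday. The next qualifying day is July 5, 2006.

July 5, 2006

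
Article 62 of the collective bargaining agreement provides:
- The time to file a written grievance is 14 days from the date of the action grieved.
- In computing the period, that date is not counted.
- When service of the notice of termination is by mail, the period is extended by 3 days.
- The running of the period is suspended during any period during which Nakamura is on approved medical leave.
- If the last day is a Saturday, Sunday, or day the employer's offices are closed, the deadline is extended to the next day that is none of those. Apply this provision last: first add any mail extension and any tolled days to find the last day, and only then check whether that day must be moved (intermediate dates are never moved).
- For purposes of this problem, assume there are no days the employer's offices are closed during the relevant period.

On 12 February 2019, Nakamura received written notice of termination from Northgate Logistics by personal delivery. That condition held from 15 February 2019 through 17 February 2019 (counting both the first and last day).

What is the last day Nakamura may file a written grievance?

14 days after 12 February 2019 is February 26, 2019.
Service was not by mail, so no mail extension applies.
From February 15, 2019 through February 17, 2019 inclusive is 3 days; tolling adds 3 days: February 26, 2019 + 3 days = March 1, 2019.
March 1, 2019 is a Friday and not a day the employer's offices are closed, so no extension applies.

March 1, 2019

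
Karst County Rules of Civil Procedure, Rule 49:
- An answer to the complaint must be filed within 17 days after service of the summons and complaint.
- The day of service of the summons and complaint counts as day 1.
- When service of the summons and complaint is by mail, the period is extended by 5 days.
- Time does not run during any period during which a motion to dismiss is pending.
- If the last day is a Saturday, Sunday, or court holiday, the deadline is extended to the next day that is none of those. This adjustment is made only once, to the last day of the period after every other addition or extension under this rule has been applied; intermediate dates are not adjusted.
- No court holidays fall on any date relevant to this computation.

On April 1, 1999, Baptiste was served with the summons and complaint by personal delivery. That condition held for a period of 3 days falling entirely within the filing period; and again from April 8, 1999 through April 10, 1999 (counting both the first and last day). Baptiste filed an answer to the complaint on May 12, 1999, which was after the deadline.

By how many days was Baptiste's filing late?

Counting April 1, 1999 as day 1, day 17 is April 17, 1999.
Service was not by mail, so no mail extension applies.
Tolling adds 3 days: April 17, 1999 + 3 days = April 20, 1999.
From April 8, 1999 through April 10, 1999 inclusive is 3 days; tolling adds 3 days: April 20, 1999 + 3 days = April 23, 1999.
April 23, 1999 is a Friday and not a court holiday, so no extension applies.
The deadline is April 23, 1999; from April 23, 1999 to May 12, 1999 is 19 days.

19 days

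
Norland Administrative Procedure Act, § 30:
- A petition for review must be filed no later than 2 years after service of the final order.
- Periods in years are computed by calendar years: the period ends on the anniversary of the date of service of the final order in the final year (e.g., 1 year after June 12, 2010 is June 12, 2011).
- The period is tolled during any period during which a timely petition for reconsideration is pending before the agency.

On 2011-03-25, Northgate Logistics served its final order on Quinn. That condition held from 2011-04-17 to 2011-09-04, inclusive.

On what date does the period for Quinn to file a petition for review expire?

August 13, 2013

2 years after 2011-03-25 is March 25, 2013.
From April 17, 2011 through September 4, 2011 inclusive is 141 days; tolling adds 141 days: March 25, 2013 + 141 days = August 13, 2013.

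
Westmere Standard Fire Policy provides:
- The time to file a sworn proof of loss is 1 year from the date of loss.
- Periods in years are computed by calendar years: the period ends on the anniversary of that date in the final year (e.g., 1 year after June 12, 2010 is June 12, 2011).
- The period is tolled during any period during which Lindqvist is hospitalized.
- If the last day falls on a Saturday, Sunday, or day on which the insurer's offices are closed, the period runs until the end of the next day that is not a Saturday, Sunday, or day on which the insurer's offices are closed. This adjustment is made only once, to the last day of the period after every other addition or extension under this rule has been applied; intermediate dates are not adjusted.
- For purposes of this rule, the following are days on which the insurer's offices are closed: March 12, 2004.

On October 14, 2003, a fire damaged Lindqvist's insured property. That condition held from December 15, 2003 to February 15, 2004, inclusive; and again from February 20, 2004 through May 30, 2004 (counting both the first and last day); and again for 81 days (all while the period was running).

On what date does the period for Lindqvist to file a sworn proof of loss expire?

June 16, 2005

1 year after October 14, 2003 is October 14, 2004.
From December 15, 2003 through February 15, 2004 inclusive is 63 days; tolling adds 63 days: October 14, 2004 + 63 days = December 16, 2004.
From February 20, 2004 through May 30, 2004 inclusive is 101 days; tolling adds 101 days: December 16, 2004 + 101 days = March 27, 2005.
Tolling adds 81 days: March 27, 2005 + 81 days = June 16, 2005.
June 16, 2005 is a Thursday and not a day on which the insurer's offices are closed, so no extension applies.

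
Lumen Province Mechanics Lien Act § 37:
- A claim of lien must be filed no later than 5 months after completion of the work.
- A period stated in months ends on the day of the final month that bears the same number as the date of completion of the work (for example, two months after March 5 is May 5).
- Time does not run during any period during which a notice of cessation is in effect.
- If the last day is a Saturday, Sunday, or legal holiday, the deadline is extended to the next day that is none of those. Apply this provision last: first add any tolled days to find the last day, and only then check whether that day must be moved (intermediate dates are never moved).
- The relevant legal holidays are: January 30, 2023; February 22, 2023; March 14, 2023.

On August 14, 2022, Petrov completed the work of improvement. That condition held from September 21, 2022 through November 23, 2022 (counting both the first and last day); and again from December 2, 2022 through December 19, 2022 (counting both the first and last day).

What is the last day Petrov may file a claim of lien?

5 months after August 14, 2022 is January 14, 2023.
From September 21, 2022 through November 23, 2022 inclusive is 64 days; tolling adds 64 days: January 14, 2023 + 64 days = March 19, 2023.
From December 2, 2022 through December 19, 2022 inclusive is 18 days; tolling adds 18 days: March 19, 2023 + 18 days = April 6, 2023.
April 6, 2023 is a Thursday and not a legal holiday, so no extension applies.

April 6, 2023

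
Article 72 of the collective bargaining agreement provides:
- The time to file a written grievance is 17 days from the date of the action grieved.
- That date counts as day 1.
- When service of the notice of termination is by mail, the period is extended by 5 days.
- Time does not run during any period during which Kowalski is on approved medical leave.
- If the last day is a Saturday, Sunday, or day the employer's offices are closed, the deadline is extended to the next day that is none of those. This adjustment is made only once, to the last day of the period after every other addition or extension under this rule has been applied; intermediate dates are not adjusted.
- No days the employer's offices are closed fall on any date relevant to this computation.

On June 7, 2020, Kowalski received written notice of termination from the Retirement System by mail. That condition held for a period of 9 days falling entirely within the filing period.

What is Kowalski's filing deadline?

July 7, 2020

Counting June 7, 2020 as day 1, day 17 is June 23, 2020.
Service was by mail, adding 5 days: June 23, 2020 + 5 days = June 28, 2020.
Tolling adds 9 days: June 28, 2020 + 9 days = July 7, 2020.
July 7, 2020 is a Tuesday and not a day the employer's offices are closed, so no extension applies.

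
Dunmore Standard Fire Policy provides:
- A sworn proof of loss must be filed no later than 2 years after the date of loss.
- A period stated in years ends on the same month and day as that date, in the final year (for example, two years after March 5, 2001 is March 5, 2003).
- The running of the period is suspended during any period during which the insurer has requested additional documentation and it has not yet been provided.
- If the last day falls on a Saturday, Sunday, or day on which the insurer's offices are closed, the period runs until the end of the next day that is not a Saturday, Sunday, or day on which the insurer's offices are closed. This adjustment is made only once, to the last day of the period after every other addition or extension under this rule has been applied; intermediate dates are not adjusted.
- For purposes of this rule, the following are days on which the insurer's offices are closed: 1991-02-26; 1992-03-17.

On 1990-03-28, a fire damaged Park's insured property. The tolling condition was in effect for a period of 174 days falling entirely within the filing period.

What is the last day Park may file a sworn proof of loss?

2 years after 1990-03-28 is March 28, 1992.
Tolling adds 174 days: March 28, 1992 + 174 days = September 18, 1992.
September 18, 1992 is a Friday and not a day on which the insurer's offices are closed, so no extension applies.

September 18, 1992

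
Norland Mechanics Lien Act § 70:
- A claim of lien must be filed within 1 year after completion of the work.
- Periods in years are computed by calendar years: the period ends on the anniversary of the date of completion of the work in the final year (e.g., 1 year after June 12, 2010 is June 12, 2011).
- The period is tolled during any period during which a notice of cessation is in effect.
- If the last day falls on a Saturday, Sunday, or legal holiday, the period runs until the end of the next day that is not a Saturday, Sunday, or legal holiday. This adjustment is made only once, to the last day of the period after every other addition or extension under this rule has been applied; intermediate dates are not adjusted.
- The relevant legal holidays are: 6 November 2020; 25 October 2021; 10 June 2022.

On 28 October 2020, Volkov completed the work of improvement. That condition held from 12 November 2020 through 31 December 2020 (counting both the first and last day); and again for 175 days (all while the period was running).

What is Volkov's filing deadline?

June 13, 2022

1 year after 28 October 2020 is October 28, 2021.
From November 12, 2020 through December 31, 2020 inclusive is 50 days; tolling adds 50 days: October 28, 2021 + 50 days = December 17, 2021.
Tolling adds 175 days: December 17, 2021 + 175 days = June 10, 2022.
June 10, 2022 is a listed holiday; June 11, 2022 is Saturday; June 12, 2022 is Sunday. The next qualifying day is June 13, 2022.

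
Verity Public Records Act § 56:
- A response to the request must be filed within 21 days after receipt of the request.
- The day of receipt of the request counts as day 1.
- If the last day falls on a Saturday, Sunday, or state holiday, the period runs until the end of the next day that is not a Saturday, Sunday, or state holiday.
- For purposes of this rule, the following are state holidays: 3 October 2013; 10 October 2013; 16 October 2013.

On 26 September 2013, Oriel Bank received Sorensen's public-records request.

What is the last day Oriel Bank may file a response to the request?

October 17, 2013

Counting 26 September 2013 as day 1, day 21 is October 16, 2013.
October 16, 2013 is a listed holiday. The next qualifying day is October 17, 2013.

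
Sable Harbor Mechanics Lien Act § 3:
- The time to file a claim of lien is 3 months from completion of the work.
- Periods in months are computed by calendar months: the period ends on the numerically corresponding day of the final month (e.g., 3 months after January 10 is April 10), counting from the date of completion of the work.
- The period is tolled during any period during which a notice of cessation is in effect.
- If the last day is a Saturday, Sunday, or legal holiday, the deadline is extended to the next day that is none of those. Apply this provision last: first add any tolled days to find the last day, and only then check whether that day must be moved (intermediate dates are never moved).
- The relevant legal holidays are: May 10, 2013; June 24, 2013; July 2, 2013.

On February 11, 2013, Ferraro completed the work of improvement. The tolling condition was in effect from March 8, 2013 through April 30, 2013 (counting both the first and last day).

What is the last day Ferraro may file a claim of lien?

3 months after February 11, 2013 is May 11, 2013.
From March 8, 2013 through April 30, 2013 inclusive is 54 days; tolling adds 54 days: May 11, 2013 + 54 days = July 4, 2013.
July 4, 2013 is a Thursday and not a legal holiday, so no extension applies.

July 4, 2013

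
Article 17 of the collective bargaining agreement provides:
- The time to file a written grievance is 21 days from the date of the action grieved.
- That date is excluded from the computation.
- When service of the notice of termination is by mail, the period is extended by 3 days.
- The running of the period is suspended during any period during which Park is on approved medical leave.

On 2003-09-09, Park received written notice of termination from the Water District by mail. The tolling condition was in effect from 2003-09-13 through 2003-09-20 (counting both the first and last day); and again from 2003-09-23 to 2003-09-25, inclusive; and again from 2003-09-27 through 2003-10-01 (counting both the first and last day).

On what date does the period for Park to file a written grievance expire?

21 days after 2003-09-09 is September 30, 2003.
Service was by mail, adding 3 days: September 30, 2003 + 3 days = October 3, 2003.
From September 13, 2003 through September 20, 2003 inclusive is 8 days; tolling adds 8 days: October 3, 2003 + 8 days = October 11, 2003.
From September 23, 2003 through September 25, 2003 inclusive is 3 days; tolling adds 3 days: October 11, 2003 + 3 days = October 14, 2003.
From September 27, 2003 through October 1, 2003 inclusive is 5 days; tolling adds 5 days: October 14, 2003 + 5 days = October 19, 2003.

October 19, 2003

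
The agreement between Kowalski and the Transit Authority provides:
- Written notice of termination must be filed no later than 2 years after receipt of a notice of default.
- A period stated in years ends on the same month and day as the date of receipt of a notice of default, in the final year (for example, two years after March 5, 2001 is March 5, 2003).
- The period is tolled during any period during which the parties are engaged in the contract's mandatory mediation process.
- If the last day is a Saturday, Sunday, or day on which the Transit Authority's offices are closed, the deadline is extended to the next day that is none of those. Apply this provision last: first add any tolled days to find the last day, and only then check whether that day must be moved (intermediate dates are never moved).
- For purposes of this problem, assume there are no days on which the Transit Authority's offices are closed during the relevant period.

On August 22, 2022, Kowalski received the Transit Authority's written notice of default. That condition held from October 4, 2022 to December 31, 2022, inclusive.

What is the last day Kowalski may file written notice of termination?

November 19, 2024

2 years after August 22, 2022 is August 22, 2024.
From October 4, 2022 through December 31, 2022 inclusive is 89 days; tolling adds 89 days: August 22, 2024 + 89 days = November 19, 2024.
November 19, 2024 is a Tuesday and not a day on which the Transit Authority's offices are closed, so no extension applies.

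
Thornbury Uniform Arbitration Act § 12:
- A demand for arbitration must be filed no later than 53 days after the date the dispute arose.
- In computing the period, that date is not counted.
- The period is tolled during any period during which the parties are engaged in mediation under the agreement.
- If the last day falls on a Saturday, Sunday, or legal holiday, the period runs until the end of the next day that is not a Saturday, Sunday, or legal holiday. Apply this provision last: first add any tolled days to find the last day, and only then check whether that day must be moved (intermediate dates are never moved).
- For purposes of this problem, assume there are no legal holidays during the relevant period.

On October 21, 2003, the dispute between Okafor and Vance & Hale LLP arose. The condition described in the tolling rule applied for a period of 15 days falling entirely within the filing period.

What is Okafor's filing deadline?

December 29, 2003

53 days after October 21, 2003 is December 13, 2003.
Tolling adds 15 days: December 13, 2003 + 15 days = December 28, 2003.
December 28, 2003 is Sunday. The next qualifying day is December 29, 2003.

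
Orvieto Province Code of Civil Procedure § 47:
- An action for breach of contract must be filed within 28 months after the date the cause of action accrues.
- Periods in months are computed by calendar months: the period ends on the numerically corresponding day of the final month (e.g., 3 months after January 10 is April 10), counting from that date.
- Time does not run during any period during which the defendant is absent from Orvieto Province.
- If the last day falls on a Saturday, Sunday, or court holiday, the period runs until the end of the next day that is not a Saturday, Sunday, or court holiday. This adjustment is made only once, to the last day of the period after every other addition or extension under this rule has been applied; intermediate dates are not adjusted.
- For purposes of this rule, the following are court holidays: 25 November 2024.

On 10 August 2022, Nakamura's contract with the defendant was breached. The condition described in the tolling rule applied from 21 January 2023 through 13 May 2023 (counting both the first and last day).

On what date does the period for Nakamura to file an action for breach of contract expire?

April 2, 2025

28 months after 10 August 2022 is December 10, 2024.
From January 21, 2023 through May 13, 2023 inclusive is 113 days; tolling adds 113 days: December 10, 2024 + 113 days = April 2, 2025.
April 2, 2025 is a Wednesday and not a court holiday, so no extension applies.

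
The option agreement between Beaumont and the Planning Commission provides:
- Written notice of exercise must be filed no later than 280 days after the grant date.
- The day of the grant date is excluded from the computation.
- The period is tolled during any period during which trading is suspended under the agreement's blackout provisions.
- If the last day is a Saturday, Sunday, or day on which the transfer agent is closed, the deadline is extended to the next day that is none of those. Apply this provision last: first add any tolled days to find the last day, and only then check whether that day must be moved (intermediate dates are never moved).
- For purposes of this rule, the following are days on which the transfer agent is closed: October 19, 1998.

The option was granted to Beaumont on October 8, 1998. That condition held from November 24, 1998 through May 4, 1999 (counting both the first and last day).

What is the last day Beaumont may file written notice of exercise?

280 days after October 8, 1998 is July 15, 1999.
From November 24, 1998 through May 4, 1999 inclusive is 162 days; tolling adds 162 days: July 15, 1999 + 162 days = December 24, 1999.
December 24, 1999 is a Friday and not a day on which the transfer agent is closed, so no extension applies.

December 24, 1999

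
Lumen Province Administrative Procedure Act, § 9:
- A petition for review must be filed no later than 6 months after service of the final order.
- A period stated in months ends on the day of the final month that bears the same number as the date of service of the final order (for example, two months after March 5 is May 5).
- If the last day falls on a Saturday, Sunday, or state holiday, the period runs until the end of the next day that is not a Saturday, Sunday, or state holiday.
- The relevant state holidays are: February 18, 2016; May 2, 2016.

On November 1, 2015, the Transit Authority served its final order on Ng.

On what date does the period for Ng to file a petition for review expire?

6 months after November 1, 2015 is May 1, 2016.
May 1, 2016 is Sunday; May 2, 2016 is a listed holiday. The next qualifying day is May 3, 2016.

May 3, 2016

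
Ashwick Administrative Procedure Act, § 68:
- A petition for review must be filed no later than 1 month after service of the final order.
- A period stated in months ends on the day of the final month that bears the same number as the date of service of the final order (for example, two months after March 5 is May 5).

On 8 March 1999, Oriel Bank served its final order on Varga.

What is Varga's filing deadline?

April 8, 1999

1 month after 8 March 1999 is April 8, 1999.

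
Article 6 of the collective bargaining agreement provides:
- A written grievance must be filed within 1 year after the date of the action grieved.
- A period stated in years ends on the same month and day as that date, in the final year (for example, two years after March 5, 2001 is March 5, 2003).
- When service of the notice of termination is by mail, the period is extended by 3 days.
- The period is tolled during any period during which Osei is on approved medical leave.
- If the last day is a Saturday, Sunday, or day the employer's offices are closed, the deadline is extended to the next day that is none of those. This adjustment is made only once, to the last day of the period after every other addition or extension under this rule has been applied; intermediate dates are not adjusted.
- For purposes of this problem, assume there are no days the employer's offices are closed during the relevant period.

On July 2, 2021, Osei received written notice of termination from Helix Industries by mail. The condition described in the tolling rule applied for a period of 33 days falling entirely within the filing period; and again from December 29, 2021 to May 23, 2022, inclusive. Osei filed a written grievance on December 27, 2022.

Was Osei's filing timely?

1 year after July 2, 2021 is July 2, 2022.
Service was by mail, adding 3 days: July 2, 2022 + 3 days = July 5, 2022.
Tolling adds 33 days: July 5, 2022 + 33 days = August 7, 2022.
From December 29, 2021 through May 23, 2022 inclusive is 146 days; tolling adds 146 days: August 7, 2022 + 146 days = December 31, 2022.
December 31, 2022 is Saturday; January 1, 2023 is Sunday. The next qualifying day is January 2, 2023.
The deadline is January 2, 2023; the filing on December 27, 2022 is on or before that date.

Yes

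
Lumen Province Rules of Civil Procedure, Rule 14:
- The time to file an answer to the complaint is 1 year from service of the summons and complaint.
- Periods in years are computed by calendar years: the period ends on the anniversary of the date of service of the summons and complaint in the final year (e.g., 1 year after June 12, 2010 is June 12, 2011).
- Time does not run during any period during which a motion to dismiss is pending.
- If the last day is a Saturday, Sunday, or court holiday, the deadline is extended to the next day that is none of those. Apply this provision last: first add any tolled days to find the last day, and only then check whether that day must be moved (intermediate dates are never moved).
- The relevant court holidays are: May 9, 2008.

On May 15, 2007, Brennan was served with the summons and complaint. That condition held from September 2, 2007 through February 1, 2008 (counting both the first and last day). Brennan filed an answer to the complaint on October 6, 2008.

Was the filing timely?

Yes

1 year after May 15, 2007 is May 15, 2008.
From September 2, 2007 through February 1, 2008 inclusive is 153 days; tolling adds 153 days: May 15, 2008 + 153 days = October 15, 2008.
October 15, 2008 is a Wednesday and not a court holiday, so no extension applies.
The deadline is October 15, 2008; the filing on October 6, 2008 is on or before that date.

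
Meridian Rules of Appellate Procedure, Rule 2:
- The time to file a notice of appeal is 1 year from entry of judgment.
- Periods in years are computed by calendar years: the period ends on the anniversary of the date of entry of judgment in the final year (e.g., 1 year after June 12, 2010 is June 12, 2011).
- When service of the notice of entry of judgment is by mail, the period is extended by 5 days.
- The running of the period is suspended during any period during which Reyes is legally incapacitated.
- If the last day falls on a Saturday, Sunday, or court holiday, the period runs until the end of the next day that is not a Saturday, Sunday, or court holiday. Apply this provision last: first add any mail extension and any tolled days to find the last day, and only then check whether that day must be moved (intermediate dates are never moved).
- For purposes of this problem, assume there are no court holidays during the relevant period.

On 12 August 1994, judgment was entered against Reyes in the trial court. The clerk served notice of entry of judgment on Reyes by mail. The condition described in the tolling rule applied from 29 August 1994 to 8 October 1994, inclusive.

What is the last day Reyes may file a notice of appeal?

1 year after 12 August 1994 is August 12, 1995.
Service was by mail, adding 5 days: August 12, 1995 + 5 days = August 17, 1995.
From August 29, 1994 through October 8, 1994 inclusive is 41 days; tolling adds 41 days: August 17, 1995 + 41 days = September 27, 1995.
September 27, 1995 is a Wednesday and not a court holiday, so no extension applies.

September 27, 1995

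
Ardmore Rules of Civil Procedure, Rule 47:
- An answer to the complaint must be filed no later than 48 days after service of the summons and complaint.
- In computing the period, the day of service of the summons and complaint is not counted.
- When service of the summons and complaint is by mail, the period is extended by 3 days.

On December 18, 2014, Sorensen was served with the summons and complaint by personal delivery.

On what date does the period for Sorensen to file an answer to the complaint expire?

February 4, 2015

48 days after December 18, 2014 is February 4, 2015.
Service was not by mail, so no mail extension applies.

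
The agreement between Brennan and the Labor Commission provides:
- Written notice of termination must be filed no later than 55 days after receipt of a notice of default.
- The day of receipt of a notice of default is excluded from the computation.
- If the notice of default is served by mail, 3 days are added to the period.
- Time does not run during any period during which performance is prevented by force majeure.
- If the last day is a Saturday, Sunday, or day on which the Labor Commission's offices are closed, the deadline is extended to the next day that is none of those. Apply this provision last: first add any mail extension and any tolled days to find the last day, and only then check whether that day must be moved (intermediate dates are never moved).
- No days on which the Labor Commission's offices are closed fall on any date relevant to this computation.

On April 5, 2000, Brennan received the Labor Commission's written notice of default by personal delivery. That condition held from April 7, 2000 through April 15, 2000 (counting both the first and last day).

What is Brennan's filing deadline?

55 days after April 5, 2000 is May 30, 2000.
Service was not by mail, so no mail extension applies.
From April 7, 2000 through April 15, 2000 inclusive is 9 days; tolling adds 9 days: May 30, 2000 + 9 days = June 8, 2000.
June 8, 2000 is a Thursday and not a day on which the Labor Commission's offices are closed, so no extension applies.

June 8, 2000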